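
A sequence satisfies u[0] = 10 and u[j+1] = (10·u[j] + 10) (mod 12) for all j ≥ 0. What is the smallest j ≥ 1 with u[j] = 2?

1

u[0] = 10, u[1] = 2, u[2] = 6, u[3] = 10.
Since u[3] = u[0] = 10, the sequence is periodic with period 3.
The value 2 first appears (with j ≥ 1) at u[1].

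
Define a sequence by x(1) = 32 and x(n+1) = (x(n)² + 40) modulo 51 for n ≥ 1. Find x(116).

32

We have x(1) = 32,  x(2) = 44,  x(3) = 38,  x(4) = 5,  x(5) = 14,  x(6) = 32.
Since x(6) = x(1) = 32, the sequence is periodic with period 5.
So x(116) = x(1 + ((116-1) mod 5)) = x(1) = 32.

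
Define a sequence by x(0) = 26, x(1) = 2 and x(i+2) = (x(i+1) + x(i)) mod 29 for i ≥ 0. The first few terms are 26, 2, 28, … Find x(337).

2

Computing terms: x(0) = 26,  x(1) = 2,  x(2) = 28,  x(3) = 1,  x(4) = 0,  x(5) = 1,  x(6) = 1,  x(7) = 2,  x(8) = 3,  x(9) = 5,  x(10) = 8,  x(11) = 13,  x(12) = 21,  x(13) = 5,  x(14) = 26,  x(15) = 2.
Since (x(14), x(15)) = (x(0), x(1)) = (26, 2) (two consecutive terms determine the rest), the sequence is periodic with period 14.
(337 - 0) mod 14 = 1, so x(337) = x(1) = 2.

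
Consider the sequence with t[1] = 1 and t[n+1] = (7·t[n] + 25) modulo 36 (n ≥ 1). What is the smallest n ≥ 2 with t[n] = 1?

19

We have t[1] = 1,  t[2] = 32,  t[3] = 33,  t[4] = 4,  t[5] = 17,  t[6] = 0,  t[7] = 25,  t[8] = 20,  t[9] = 21,  t[10] = 28,  t[11] = 5,  t[12] = 24,  t[13] = 13,  t[14] = 8,  t[15] = 9,  t[16] = 16,  t[17] = 29,  t[18] = 12,  t[19] = 1.
Since t[19] = t[1] = 1, the sequence is periodic with period 18.
The value 1 next appears (with n ≥ 2) at t[19].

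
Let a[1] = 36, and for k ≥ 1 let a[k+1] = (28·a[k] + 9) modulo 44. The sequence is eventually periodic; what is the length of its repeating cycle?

Listing terms: a[1] = 36,  a[2] = 5,  a[3] = 17,  a[4] = 1,  a[5] = 37,  a[6] = 33,  a[7] = 9,  a[8] = 41,  a[9] = 13,  a[10] = 21,  a[11] = 25,  a[12] = 5.
Since a[12] = a[2] = 5, the sequence is eventually periodic: after a pre-period of length 1 it cycles with period 10.

10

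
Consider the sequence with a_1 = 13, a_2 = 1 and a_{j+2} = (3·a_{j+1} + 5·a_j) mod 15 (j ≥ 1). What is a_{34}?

1

Computing terms: a_1 = 13,  a_2 = 1,  a_3 = 8,  a_4 = 14,  a_5 = 7,  a_6 = 1,  a_7 = 8.
Since (a_6, a_7) = (a_2, a_3) = (1, 8) (two consecutive terms determine the rest), the sequence is eventually periodic: after a pre-period of length 1 it cycles with period 4.
For j ≥ 2, a_j depends only on (j - 2) mod 4. (34 - 2) mod 4 = 0, so a_{34} = a_2 = 1.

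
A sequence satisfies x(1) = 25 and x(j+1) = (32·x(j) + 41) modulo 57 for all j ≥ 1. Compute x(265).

We have x(1) = 25,  x(2) = 43,  x(3) = 49,  x(4) = 13,  x(5) = 1,  x(6) = 16,  x(7) = 40,  x(8) = 10,  x(9) = 19,  x(10) = 22,  x(11) = 4,  x(12) = 55,  x(13) = 34,  x(14) = 46,  x(15) = 31,  x(16) = 7,  x(17) = 37,  x(18) = 28,  x(19) = 25.
Since x(19) = x(1) = 25, the sequence is periodic with period 18.
So x(265) = x(1 + ((265-1) mod 18)) = x(13) = 34.

34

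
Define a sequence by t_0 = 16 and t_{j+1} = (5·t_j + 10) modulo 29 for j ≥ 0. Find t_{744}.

25

We have t_0 = 16,  t_1 = 3,  t_2 = 25,  t_3 = 19,  t_4 = 18,  t_5 = 13,  t_6 = 17,  t_7 = 8,  t_8 = 21,  t_9 = 28,  t_{10} = 5,  t_{11} = 6,  t_{12} = 11,  t_{13} = 7,  t_{14} = 16.
Since t_{14} = t_0 = 16, the sequence is periodic with period 14.
(744 - 0) mod 14 = 2, so t_{744} = t_2 = 25.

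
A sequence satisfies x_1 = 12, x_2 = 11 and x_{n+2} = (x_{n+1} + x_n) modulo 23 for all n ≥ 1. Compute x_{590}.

Listing terms: x_1 = 12, x_2 = 11, x_3 = 0, x_4 = 11, x_5 = 11, x_6 = 22, x_7 = 10, x_8 = 9, x_9 = 19, x_{10} = 5, x_{11} = 1, x_{12} = 6, x_{13} = 7, x_{14} = 13, x_{15} = 20, x_{16} = 10, x_{17} = 7, x_{18} = 17, x_{19} = 1, x_{20} = 18, x_{21} = 19, x_{22} = 14, x_{23} = 10, x_{24} = 1, x_{25} = 11, x_{26} = 12, x_{27} = 0, x_{28} = 12, x_{29} = 12, x_{30} = 1, x_{31} = 13, x_{32} = 14, x_{33} = 4, x_{34} = 18, x_{35} = 22, x_{36} = 17, x_{37} = 16, x_{38} = 10, x_{39} = 3, x_{40} = 13, x_{41} = 16, x_{42} = 6, x_{43} = 22, x_{44} = 5, x_{45} = 4, x_{46} = 9, x_{47} = 13, x_{48} = 22, x_{49} = 12, x_{50} = 11.
The sequence repeats with period 48.
(590 - 1) mod 48 = 13, so x_{590} = x_{14} = 13.

13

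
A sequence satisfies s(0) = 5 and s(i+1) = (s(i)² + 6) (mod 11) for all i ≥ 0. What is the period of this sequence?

5

Computing terms: s(0) = 5,  s(1) = 9,  s(2) = 10,  s(3) = 7,  s(4) = 0,  s(5) = 6,  s(6) = 9.
Since s(6) = s(1) = 9, the sequence is eventually periodic: after a pre-period of length 1 it cycles with period 5.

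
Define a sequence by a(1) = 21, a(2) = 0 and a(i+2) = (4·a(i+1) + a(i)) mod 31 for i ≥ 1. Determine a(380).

9

a(1) = 21; a(2) = 0; a(3) = 21; a(4) = 22; a(5) = 16; a(6) = 24; a(7) = 19; a(8) = 7; a(9) = 16; a(10) = 9; a(11) = 21; a(12) = 0.
The sequence repeats with period 10.
(380 - 1) mod 10 = 9, so a(380) = a(10) = 9.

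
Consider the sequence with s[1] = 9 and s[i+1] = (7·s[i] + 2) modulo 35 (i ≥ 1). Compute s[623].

Listing terms: s[1] = 9, s[2] = 30, s[3] = 2, s[4] = 16, s[5] = 9.
The sequence repeats with period 4.
So s[623] = s[1 + ((623-1) mod 4)] = s[3] = 2.

2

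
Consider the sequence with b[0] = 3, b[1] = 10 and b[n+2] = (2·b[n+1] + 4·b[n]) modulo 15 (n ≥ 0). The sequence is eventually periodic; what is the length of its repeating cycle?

40

Listing terms: b[0] = 3, b[1] = 10, b[2] = 2, b[3] = 14, b[4] = 6, b[5] = 8, b[6] = 10, b[7] = 7, b[8] = 9, b[9] = 1, b[10] = 8, b[11] = 5, b[12] = 12, b[13] = 14, b[14] = 1, b[15] = 13, b[16] = 0, b[17] = 7, b[18] = 14, b[19] = 11, b[20] = 3, b[21] = 5, b[22] = 7, b[23] = 4, b[24] = 6, b[25] = 13, b[26] = 5, b[27] = 2, b[28] = 9, b[29] = 11, b[30] = 13, b[31] = 10, b[32] = 12, b[33] = 4, b[34] = 11, b[35] = 8, b[36] = 0, b[37] = 2, b[38] = 4, b[39] = 1, b[40] = 3, b[41] = 10.
Since (b[40], b[41]) = (b[0], b[1]) = (3, 10) (two consecutive terms determine the rest), the sequence is periodic with period 40.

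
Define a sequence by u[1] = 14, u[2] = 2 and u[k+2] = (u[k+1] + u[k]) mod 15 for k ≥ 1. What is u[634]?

Listing terms: u[1] = 14; u[2] = 2; u[3] = 1; u[4] = 3; u[5] = 4; u[6] = 7; u[7] = 11; u[8] = 3; u[9] = 14; u[10] = 2.
Since (u[9], u[10]) = (u[1], u[2]) = (14, 2) (two consecutive terms determine the rest), the sequence is periodic with period 8.
So u[634] = u[1 + ((634-1) mod 8)] = u[2] = 2.

2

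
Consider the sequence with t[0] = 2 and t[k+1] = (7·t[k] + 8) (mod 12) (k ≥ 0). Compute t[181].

10

t[0] = 2, t[1] = 10, t[2] = 6, t[3] = 2.
The sequence repeats with period 3.
So t[181] = t[0 + ((181-0) mod 3)] = t[1] = 10.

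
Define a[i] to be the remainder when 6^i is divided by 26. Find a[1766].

a[0] = 1, a[1] = 6, a[2] = 10, a[3] = 8, a[4] = 22, a[5] = 2, a[6] = 12, a[7] = 20, a[8] = 16, a[9] = 18, a[10] = 4, a[11] = 24, a[12] = 14, a[13] = 6.
Since a[13] = a[1] = 6, the sequence is eventually periodic: after a pre-period of length 1 it cycles with period 12.
For i ≥ 1, a[i] depends only on (i - 1) mod 12. (1766 - 1) mod 12 = 1, so a[1766] = a[2] = 10.

10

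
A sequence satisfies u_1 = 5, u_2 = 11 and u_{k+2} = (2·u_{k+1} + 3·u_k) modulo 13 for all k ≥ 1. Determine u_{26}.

11

We have u_1 = 5,  u_2 = 11,  u_3 = 11,  u_4 = 3,  u_5 = 0,  u_6 = 9,  u_7 = 5,  u_8 = 11.
The sequence repeats with period 6.
So u_{26} = u_{1 + ((26-1) mod 6)} = u_2 = 11.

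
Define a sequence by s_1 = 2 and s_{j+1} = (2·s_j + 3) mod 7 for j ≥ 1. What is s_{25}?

2

Listing terms: s_1 = 2; s_2 = 0; s_3 = 3; s_4 = 2.
The sequence repeats with period 3.
(25 - 1) mod 3 = 0, so s_{25} = s_1 = 2.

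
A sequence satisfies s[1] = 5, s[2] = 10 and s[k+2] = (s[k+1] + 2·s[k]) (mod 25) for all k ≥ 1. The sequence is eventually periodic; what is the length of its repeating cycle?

4

Listing terms: s[1] = 5, s[2] = 10, s[3] = 20, s[4] = 15, s[5] = 5, s[6] = 10.
Since (s[5], s[6]) = (s[1], s[2]) = (5, 10) (two consecutive terms determine the rest), the sequence is periodic with period 4.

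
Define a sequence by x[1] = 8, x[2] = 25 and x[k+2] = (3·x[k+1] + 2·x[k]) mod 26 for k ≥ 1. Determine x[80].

We have x[1] = 8; x[2] = 25; x[3] = 13; x[4] = 11; x[5] = 7; x[6] = 17; x[7] = 13; x[8] = 21; x[9] = 11; x[10] = 23; x[11] = 13; x[12] = 7; x[13] = 21; x[14] = 25; x[15] = 13.
Since (x[14], x[15]) = (x[2], x[3]) = (25, 13) (two consecutive terms determine the rest), the sequence is eventually periodic: after a pre-period of length 1 it cycles with period 12.
For k ≥ 2, x[k] depends only on (k - 2) mod 12. (80 - 2) mod 12 = 6, so x[80] = x[8] = 21.

21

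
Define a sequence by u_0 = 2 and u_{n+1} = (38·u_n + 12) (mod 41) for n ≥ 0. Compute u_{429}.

0

Listing terms: u_0 = 2, u_1 = 6, u_2 = 35, u_3 = 30, u_4 = 4, u_5 = 0, u_6 = 12, u_7 = 17, u_8 = 2.
Since u_8 = u_0 = 2, the sequence is periodic with period 8.
(429 - 0) mod 8 = 5, so u_{429} = u_5 = 0.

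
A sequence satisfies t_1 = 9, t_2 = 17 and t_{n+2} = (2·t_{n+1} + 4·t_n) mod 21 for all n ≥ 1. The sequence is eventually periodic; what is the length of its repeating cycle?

48

Listing terms: t_1 = 9,  t_2 = 17,  t_3 = 7,  t_4 = 19,  t_5 = 3,  t_6 = 19,  t_7 = 8,  t_8 = 8,  t_9 = 6,  t_{10} = 2,  t_{11} = 7,  t_{12} = 1,  t_{13} = 9,  t_{14} = 1,  t_{15} = 17,  t_{16} = 17,  t_{17} = 18,  t_{18} = 20,  t_{19} = 7,  t_{20} = 10,  t_{21} = 6,  t_{22} = 10,  t_{23} = 2,  t_{24} = 2,  t_{25} = 12,  t_{26} = 11,  t_{27} = 7,  t_{28} = 16,  t_{29} = 18,  t_{30} = 16,  t_{31} = 20,  t_{32} = 20,  t_{33} = 15,  t_{34} = 5,  t_{35} = 7,  t_{36} = 13,  t_{37} = 12,  t_{38} = 13,  t_{39} = 11,  t_{40} = 11,  t_{41} = 3,  t_{42} = 8,  t_{43} = 7,  t_{44} = 4,  t_{45} = 15,  t_{46} = 4,  t_{47} = 5,  t_{48} = 5,  t_{49} = 9,  t_{50} = 17.
The sequence repeats with period 48.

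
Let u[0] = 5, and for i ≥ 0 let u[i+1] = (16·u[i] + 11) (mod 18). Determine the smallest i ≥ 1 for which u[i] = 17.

u[0] = 5, u[1] = 1, u[2] = 9, u[3] = 11, u[4] = 7, u[5] = 15, u[6] = 17, u[7] = 13, u[8] = 3, u[9] = 5.
Since u[9] = u[0] = 5, the sequence is periodic with period 9.
The value 17 first appears (with i ≥ 1) at u[6].

6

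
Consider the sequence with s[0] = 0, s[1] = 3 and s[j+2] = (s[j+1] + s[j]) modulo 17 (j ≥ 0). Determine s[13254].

7

We have s[0] = 0,  s[1] = 3,  s[2] = 3,  s[3] = 6,  s[4] = 9,  s[5] = 15,  s[6] = 7,  s[7] = 5,  s[8] = 12,  s[9] = 0,  s[10] = 12,  s[11] = 12,  s[12] = 7,  s[13] = 2,  s[14] = 9,  s[15] = 11,  s[16] = 3,  s[17] = 14,  s[18] = 0,  s[19] = 14,  s[20] = 14,  s[21] = 11,  s[22] = 8,  s[23] = 2,  s[24] = 10,  s[25] = 12,  s[26] = 5,  s[27] = 0,  s[28] = 5,  s[29] = 5,  s[30] = 10,  s[31] = 15,  s[32] = 8,  s[33] = 6,  s[34] = 14,  s[35] = 3,  s[36] = 0,  s[37] = 3.
The sequence repeats with period 36.
(13254 - 0) mod 36 = 6, so s[13254] = s[6] = 7.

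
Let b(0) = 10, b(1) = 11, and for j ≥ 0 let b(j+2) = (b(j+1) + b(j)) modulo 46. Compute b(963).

32

Computing terms: b(0) = 10, b(1) = 11, b(2) = 21, b(3) = 32, b(4) = 7, b(5) = 39, b(6) = 0, b(7) = 39, b(8) = 39, b(9) = 32, b(10) = 25, b(11) = 11, b(12) = 36, b(13) = 1, b(14) = 37, b(15) = 38, b(16) = 29, b(17) = 21, b(18) = 4, b(19) = 25, b(20) = 29, b(21) = 8, b(22) = 37, b(23) = 45, b(24) = 36, b(25) = 35, b(26) = 25, b(27) = 14, b(28) = 39, b(29) = 7, b(30) = 0, b(31) = 7, b(32) = 7, b(33) = 14, b(34) = 21, b(35) = 35, b(36) = 10, b(37) = 45, b(38) = 9, b(39) = 8, b(40) = 17, b(41) = 25, b(42) = 42, b(43) = 21, b(44) = 17, b(45) = 38, b(46) = 9, b(47) = 1, b(48) = 10, b(49) = 11.
Since (b(48), b(49)) = (b(0), b(1)) = (10, 11) (two consecutive terms determine the rest), the sequence is periodic with period 48.
(963 - 0) mod 48 = 3, so b(963) = b(3) = 32.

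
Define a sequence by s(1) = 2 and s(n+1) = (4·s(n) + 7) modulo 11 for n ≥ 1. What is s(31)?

2

Computing terms: s(1) = 2; s(2) = 4; s(3) = 1; s(4) = 0; s(5) = 7; s(6) = 2.
The sequence repeats with period 5.
(31 - 1) mod 5 = 0, so s(31) = s(1) = 2.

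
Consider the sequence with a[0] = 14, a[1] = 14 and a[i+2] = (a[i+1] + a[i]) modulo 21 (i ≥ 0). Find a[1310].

We have a[0] = 14,  a[1] = 14,  a[2] = 7,  a[3] = 0,  a[4] = 7,  a[5] = 7,  a[6] = 14,  a[7] = 0,  a[8] = 14,  a[9] = 14.
The sequence repeats with period 8.
So a[1310] = a[0 + ((1310-0) mod 8)] = a[6] = 14.

14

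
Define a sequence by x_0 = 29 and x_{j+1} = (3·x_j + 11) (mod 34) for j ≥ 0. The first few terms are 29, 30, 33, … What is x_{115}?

8

We have x_0 = 29,  x_1 = 30,  x_2 = 33,  x_3 = 8,  x_4 = 1,  x_5 = 14,  x_6 = 19,  x_7 = 0,  x_8 = 11,  x_9 = 10,  x_{10} = 7,  x_{11} = 32,  x_{12} = 5,  x_{13} = 26,  x_{14} = 21,  x_{15} = 6,  x_{16} = 29.
Since x_{16} = x_0 = 29, the sequence is periodic with period 16.
So x_{115} = x_{0 + ((115-0) mod 16)} = x_3 = 8.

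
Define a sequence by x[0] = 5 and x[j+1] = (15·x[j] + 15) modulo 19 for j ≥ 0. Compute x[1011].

x[0] = 5, x[1] = 14, x[2] = 16, x[3] = 8, x[4] = 2, x[5] = 7, x[6] = 6, x[7] = 10, x[8] = 13, x[9] = 1, x[10] = 11, x[11] = 9, x[12] = 17, x[13] = 4, x[14] = 18, x[15] = 0, x[16] = 15, x[17] = 12, x[18] = 5.
Since x[18] = x[0] = 5, the sequence is periodic with period 18.
So x[1011] = x[0 + ((1011-0) mod 18)] = x[3] = 8.

8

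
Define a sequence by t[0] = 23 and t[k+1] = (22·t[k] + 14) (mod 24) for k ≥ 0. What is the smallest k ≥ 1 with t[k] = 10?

4

Listing terms: t[0] = 23,  t[1] = 16,  t[2] = 6,  t[3] = 2,  t[4] = 10,  t[5] = 18,  t[6] = 2.
Since t[6] = t[3] = 2, the sequence is eventually periodic: after a pre-period of length 3 it cycles with period 3.
The value 10 first appears (with k ≥ 1) at t[4].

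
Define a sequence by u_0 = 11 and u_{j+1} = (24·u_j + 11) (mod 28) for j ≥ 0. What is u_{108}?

11

Computing terms: u_0 = 11, u_1 = 23, u_2 = 3, u_3 = 27, u_4 = 15, u_5 = 7, u_6 = 11.
The sequence repeats with period 6.
(108 - 0) mod 6 = 0, so u_{108} = u_0 = 11.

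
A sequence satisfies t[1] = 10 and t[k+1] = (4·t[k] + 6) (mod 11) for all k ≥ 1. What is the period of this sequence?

t[1] = 10; t[2] = 2; t[3] = 3; t[4] = 7; t[5] = 1; t[6] = 10.
Since t[6] = t[1] = 10, the sequence is periodic with period 5.

5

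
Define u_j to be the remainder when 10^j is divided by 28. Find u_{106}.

Computing terms: u_0 = 1, u_1 = 10, u_2 = 16, u_3 = 20, u_4 = 4, u_5 = 12, u_6 = 8, u_7 = 24, u_8 = 16.
Since u_8 = u_2 = 16, the sequence is eventually periodic: after a pre-period of length 2 it cycles with period 6.
For j ≥ 2, u_j depends only on (j - 2) mod 6. (106 - 2) mod 6 = 2, so u_{106} = u_4 = 4.

4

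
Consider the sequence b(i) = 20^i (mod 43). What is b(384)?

4

We have b(0) = 1,  b(1) = 20,  b(2) = 13,  b(3) = 2,  b(4) = 40,  b(5) = 26,  b(6) = 4,  b(7) = 37,  b(8) = 9,  b(9) = 8,  b(10) = 31,  b(11) = 18,  b(12) = 16,  b(13) = 19,  b(14) = 36,  b(15) = 32,  b(16) = 38,  b(17) = 29,  b(18) = 21,  b(19) = 33,  b(20) = 15,  b(21) = 42,  b(22) = 23,  b(23) = 30,  b(24) = 41,  b(25) = 3,  b(26) = 17,  b(27) = 39,  b(28) = 6,  b(29) = 34,  b(30) = 35,  b(31) = 12,  b(32) = 25,  b(33) = 27,  b(34) = 24,  b(35) = 7,  b(36) = 11,  b(37) = 5,  b(38) = 14,  b(39) = 22,  b(40) = 10,  b(41) = 28,  b(42) = 1.
Since b(42) = b(0) = 1, the sequence is periodic with period 42.
(384 - 0) mod 42 = 6, so b(384) = b(6) = 4.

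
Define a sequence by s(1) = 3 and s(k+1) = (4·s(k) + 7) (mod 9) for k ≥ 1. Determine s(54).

8

Listing terms: s(1) = 3,  s(2) = 1,  s(3) = 2,  s(4) = 6,  s(5) = 4,  s(6) = 5,  s(7) = 0,  s(8) = 7,  s(9) = 8,  s(10) = 3.
Since s(10) = s(1) = 3, the sequence is periodic with period 9.
(54 - 1) mod 9 = 8, so s(54) = s(9) = 8.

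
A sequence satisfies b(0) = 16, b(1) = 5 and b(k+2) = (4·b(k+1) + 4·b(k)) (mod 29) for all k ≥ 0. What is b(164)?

We have b(0) = 16; b(1) = 5; b(2) = 26; b(3) = 8; b(4) = 20; b(5) = 25; b(6) = 6; b(7) = 8; b(8) = 27; b(9) = 24; b(10) = 1; b(11) = 13; b(12) = 27; b(13) = 15; b(14) = 23; b(15) = 7; b(16) = 4; b(17) = 15; b(18) = 18; b(19) = 16; b(20) = 20; b(21) = 28; b(22) = 18; b(23) = 10; b(24) = 25; b(25) = 24; b(26) = 22; b(27) = 10; b(28) = 12; b(29) = 1; b(30) = 23; b(31) = 9; b(32) = 12; b(33) = 26; b(34) = 7; b(35) = 16; b(36) = 5.
The sequence repeats with period 35.
(164 - 0) mod 35 = 24, so b(164) = b(24) = 25.

25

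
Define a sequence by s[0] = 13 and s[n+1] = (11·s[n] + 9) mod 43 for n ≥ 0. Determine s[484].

23

We have s[0] = 13; s[1] = 23; s[2] = 4; s[3] = 10; s[4] = 33; s[5] = 28; s[6] = 16; s[7] = 13.
Since s[7] = s[0] = 13, the sequence is periodic with period 7.
So s[484] = s[0 + ((484-0) mod 7)] = s[1] = 23.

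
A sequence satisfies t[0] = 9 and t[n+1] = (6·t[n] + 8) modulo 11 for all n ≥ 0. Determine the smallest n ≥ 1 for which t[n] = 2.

Listing terms: t[0] = 9,  t[1] = 7,  t[2] = 6,  t[3] = 0,  t[4] = 8,  t[5] = 1,  t[6] = 3,  t[7] = 4,  t[8] = 10,  t[9] = 2,  t[10] = 9.
Since t[10] = t[0] = 9, the sequence is periodic with period 10.
The value 2 first appears (with n ≥ 1) at t[9].

9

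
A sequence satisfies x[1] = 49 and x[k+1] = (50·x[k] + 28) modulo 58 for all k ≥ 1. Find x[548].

Listing terms: x[1] = 49, x[2] = 42, x[3] = 40, x[4] = 56, x[5] = 44, x[6] = 24, x[7] = 10, x[8] = 6, x[9] = 38, x[10] = 14, x[11] = 32, x[12] = 4, x[13] = 54, x[14] = 2, x[15] = 12, x[16] = 48, x[17] = 50, x[18] = 34, x[19] = 46, x[20] = 8, x[21] = 22, x[22] = 26, x[23] = 52, x[24] = 18, x[25] = 0, x[26] = 28, x[27] = 36, x[28] = 30, x[29] = 20, x[30] = 42.
Since x[30] = x[2] = 42, the sequence is eventually periodic: after a pre-period of length 1 it cycles with period 28.
For k ≥ 2, x[k] depends only on (k - 2) mod 28. (548 - 2) mod 28 = 14, so x[548] = x[16] = 48.

48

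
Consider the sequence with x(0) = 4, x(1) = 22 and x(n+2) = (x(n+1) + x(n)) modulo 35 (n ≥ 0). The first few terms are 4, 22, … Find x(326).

Computing terms: x(0) = 4,  x(1) = 22,  x(2) = 26,  x(3) = 13,  x(4) = 4,  x(5) = 17,  x(6) = 21,  x(7) = 3,  x(8) = 24,  x(9) = 27,  x(10) = 16,  x(11) = 8,  x(12) = 24,  x(13) = 32,  x(14) = 21,  x(15) = 18,  x(16) = 4,  x(17) = 22.
The sequence repeats with period 16.
(326 - 0) mod 16 = 6, so x(326) = x(6) = 21.

21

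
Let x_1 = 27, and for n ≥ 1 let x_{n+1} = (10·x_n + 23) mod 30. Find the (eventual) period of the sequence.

3

Listing terms: x_1 = 27; x_2 = 23; x_3 = 13; x_4 = 3; x_5 = 23.
Since x_5 = x_2 = 23, the sequence is eventually periodic: after a pre-period of length 1 it cycles with period 3.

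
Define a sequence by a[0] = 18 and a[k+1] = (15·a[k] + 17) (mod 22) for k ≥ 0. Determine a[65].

We have a[0] = 18,  a[1] = 1,  a[2] = 10,  a[3] = 13,  a[4] = 14,  a[5] = 7,  a[6] = 12,  a[7] = 21,  a[8] = 2,  a[9] = 3,  a[10] = 18.
Since a[10] = a[0] = 18, the sequence is periodic with period 10.
(65 - 0) mod 10 = 5, so a[65] = a[5] = 7.

7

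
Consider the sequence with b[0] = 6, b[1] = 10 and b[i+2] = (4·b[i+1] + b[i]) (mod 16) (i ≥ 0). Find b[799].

Computing terms: b[0] = 6, b[1] = 10, b[2] = 14, b[3] = 2, b[4] = 6, b[5] = 10.
The sequence repeats with period 4.
So b[799] = b[0 + ((799-0) mod 4)] = b[3] = 2.

2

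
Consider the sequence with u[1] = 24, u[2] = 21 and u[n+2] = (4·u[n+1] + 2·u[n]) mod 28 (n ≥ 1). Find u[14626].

0

Listing terms: u[1] = 24, u[2] = 21, u[3] = 20, u[4] = 10, u[5] = 24, u[6] = 4, u[7] = 8, u[8] = 12, u[9] = 8, u[10] = 0, u[11] = 16, u[12] = 8, u[13] = 8, u[14] = 20, u[15] = 12, u[16] = 4, u[17] = 12, u[18] = 0, u[19] = 24, u[20] = 12, u[21] = 12, u[22] = 16, u[23] = 4, u[24] = 20, u[25] = 4, u[26] = 0, u[27] = 8, u[28] = 4, u[29] = 4, u[30] = 24, u[31] = 20, u[32] = 16, u[33] = 20, u[34] = 0, u[35] = 12, u[36] = 20, u[37] = 20, u[38] = 8, u[39] = 16, u[40] = 24, u[41] = 16, u[42] = 0, u[43] = 4, u[44] = 16, u[45] = 16, u[46] = 12, u[47] = 24, u[48] = 8, u[49] = 24, u[50] = 0, u[51] = 20, u[52] = 24, u[53] = 24, u[54] = 4.
Since (u[53], u[54]) = (u[5], u[6]) = (24, 4) (two consecutive terms determine the rest), the sequence is eventually periodic: after a pre-period of length 4 it cycles with period 48.
For n ≥ 5, u[n] depends only on (n - 5) mod 48. (14626 - 5) mod 48 = 29, so u[14626] = u[34] = 0.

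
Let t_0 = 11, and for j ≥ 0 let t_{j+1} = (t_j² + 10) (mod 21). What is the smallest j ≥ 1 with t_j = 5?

1

We have t_0 = 11,  t_1 = 5,  t_2 = 14,  t_3 = 17,  t_4 = 5.
Since t_4 = t_1 = 5, the sequence is eventually periodic: after a pre-period of length 1 it cycles with period 3.
The value 5 first appears (with j ≥ 1) at t_1.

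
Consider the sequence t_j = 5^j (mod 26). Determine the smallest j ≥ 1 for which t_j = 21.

3

Listing terms: t_0 = 1; t_1 = 5; t_2 = 25; t_3 = 21; t_4 = 1.
The sequence repeats with period 4.
The value 21 first appears (with j ≥ 1) at t_3.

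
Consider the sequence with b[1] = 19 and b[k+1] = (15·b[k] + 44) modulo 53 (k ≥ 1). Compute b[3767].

18

Listing terms: b[1] = 19, b[2] = 11, b[3] = 50, b[4] = 52, b[5] = 29, b[6] = 2, b[7] = 21, b[8] = 41, b[9] = 23, b[10] = 18, b[11] = 49, b[12] = 37, b[13] = 16, b[14] = 19.
Since b[14] = b[1] = 19, the sequence is periodic with period 13.
(3767 - 1) mod 13 = 9, so b[3767] = b[10] = 18.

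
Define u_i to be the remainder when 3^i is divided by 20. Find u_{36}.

1

u_1 = 3, u_2 = 9, u_3 = 7, u_4 = 1, u_5 = 3.
Since u_5 = u_1 = 3, the sequence is periodic with period 4.
(36 - 1) mod 4 = 3, so u_{36} = u_4 = 1.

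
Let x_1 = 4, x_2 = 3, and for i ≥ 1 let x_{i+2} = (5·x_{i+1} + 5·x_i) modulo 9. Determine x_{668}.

3

Listing terms: x_1 = 4,  x_2 = 3,  x_3 = 8,  x_4 = 1,  x_5 = 0,  x_6 = 5,  x_7 = 7,  x_8 = 6,  x_9 = 2,  x_{10} = 4,  x_{11} = 3.
Since (x_{10}, x_{11}) = (x_1, x_2) = (4, 3) (two consecutive terms determine the rest), the sequence is periodic with period 9.
(668 - 1) mod 9 = 1, so x_{668} = x_2 = 3.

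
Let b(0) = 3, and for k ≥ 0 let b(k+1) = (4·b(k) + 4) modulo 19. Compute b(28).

Computing terms: b(0) = 3, b(1) = 16, b(2) = 11, b(3) = 10, b(4) = 6, b(5) = 9, b(6) = 2, b(7) = 12, b(8) = 14, b(9) = 3.
Since b(9) = b(0) = 3, the sequence is periodic with period 9.
So b(28) = b(0 + ((28-0) mod 9)) = b(1) = 16.

16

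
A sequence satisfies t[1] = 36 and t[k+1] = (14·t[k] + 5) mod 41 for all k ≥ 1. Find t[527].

18

Listing terms: t[1] = 36, t[2] = 17, t[3] = 38, t[4] = 4, t[5] = 20, t[6] = 39, t[7] = 18, t[8] = 11, t[9] = 36.
The sequence repeats with period 8.
So t[527] = t[1 + ((527-1) mod 8)] = t[7] = 18.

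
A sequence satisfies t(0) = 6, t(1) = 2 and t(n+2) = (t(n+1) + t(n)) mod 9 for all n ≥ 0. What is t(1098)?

8

Computing terms: t(0) = 6; t(1) = 2; t(2) = 8; t(3) = 1; t(4) = 0; t(5) = 1; t(6) = 1; t(7) = 2; t(8) = 3; t(9) = 5; t(10) = 8; t(11) = 4; t(12) = 3; t(13) = 7; t(14) = 1; t(15) = 8; t(16) = 0; t(17) = 8; t(18) = 8; t(19) = 7; t(20) = 6; t(21) = 4; t(22) = 1; t(23) = 5; t(24) = 6; t(25) = 2.
The sequence repeats with period 24.
(1098 - 0) mod 24 = 18, so t(1098) = t(18) = 8.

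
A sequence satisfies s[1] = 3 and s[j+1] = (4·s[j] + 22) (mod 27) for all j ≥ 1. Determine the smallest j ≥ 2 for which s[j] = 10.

23

We have s[1] = 3,  s[2] = 7,  s[3] = 23,  s[4] = 6,  s[5] = 19,  s[6] = 17,  s[7] = 9,  s[8] = 4,  s[9] = 11,  s[10] = 12,  s[11] = 16,  s[12] = 5,  s[13] = 15,  s[14] = 1,  s[15] = 26,  s[16] = 18,  s[17] = 13,  s[18] = 20,  s[19] = 21,  s[20] = 25,  s[21] = 14,  s[22] = 24,  s[23] = 10,  s[24] = 8,  s[25] = 0,  s[26] = 22,  s[27] = 2,  s[28] = 3.
Since s[28] = s[1] = 3, the sequence is periodic with period 27.
The value 10 first appears (with j ≥ 2) at s[23].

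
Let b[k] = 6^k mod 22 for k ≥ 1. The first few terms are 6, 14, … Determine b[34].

b[1] = 6; b[2] = 14; b[3] = 18; b[4] = 20; b[5] = 10; b[6] = 16; b[7] = 8; b[8] = 4; b[9] = 2; b[10] = 12; b[11] = 6.
The sequence repeats with period 10.
(34 - 1) mod 10 = 3, so b[34] = b[4] = 20.

20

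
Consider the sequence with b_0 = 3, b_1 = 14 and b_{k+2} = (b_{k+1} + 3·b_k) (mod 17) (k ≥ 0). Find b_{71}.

Computing terms: b_0 = 3,  b_1 = 14,  b_2 = 6,  b_3 = 14,  b_4 = 15,  b_5 = 6,  b_6 = 0,  b_7 = 1,  b_8 = 1,  b_9 = 4,  b_{10} = 7,  b_{11} = 2,  b_{12} = 6,  b_{13} = 12,  b_{14} = 13,  b_{15} = 15,  b_{16} = 3,  b_{17} = 14.
The sequence repeats with period 16.
(71 - 0) mod 16 = 7, so b_{71} = b_7 = 1.

1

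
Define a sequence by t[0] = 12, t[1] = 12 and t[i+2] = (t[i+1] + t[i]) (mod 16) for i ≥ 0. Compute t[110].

t[0] = 12, t[1] = 12, t[2] = 8, t[3] = 4, t[4] = 12, t[5] = 0, t[6] = 12, t[7] = 12.
Since (t[6], t[7]) = (t[0], t[1]) = (12, 12) (two consecutive terms determine the rest), the sequence is periodic with period 6.
(110 - 0) mod 6 = 2, so t[110] = t[2] = 8.

8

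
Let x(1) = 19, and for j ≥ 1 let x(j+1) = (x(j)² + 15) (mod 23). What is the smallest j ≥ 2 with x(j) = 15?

Listing terms: x(1) = 19,  x(2) = 8,  x(3) = 10,  x(4) = 0,  x(5) = 15,  x(6) = 10.
Since x(6) = x(3) = 10, the sequence is eventually periodic: after a pre-period of length 2 it cycles with period 3.
The value 15 first appears (with j ≥ 2) at x(5).

5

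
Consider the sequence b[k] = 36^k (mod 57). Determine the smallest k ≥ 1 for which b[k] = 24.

7

Computing terms: b[0] = 1,  b[1] = 36,  b[2] = 42,  b[3] = 30,  b[4] = 54,  b[5] = 6,  b[6] = 45,  b[7] = 24,  b[8] = 9,  b[9] = 39,  b[10] = 36.
Since b[10] = b[1] = 36, the sequence is eventually periodic: after a pre-period of length 1 it cycles with period 9.
The value 24 first appears (with k ≥ 1) at b[7].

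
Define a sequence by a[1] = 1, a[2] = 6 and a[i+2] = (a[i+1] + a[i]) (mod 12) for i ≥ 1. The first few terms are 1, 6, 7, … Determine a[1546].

9

We have a[1] = 1,  a[2] = 6,  a[3] = 7,  a[4] = 1,  a[5] = 8,  a[6] = 9,  a[7] = 5,  a[8] = 2,  a[9] = 7,  a[10] = 9,  a[11] = 4,  a[12] = 1,  a[13] = 5,  a[14] = 6,  a[15] = 11,  a[16] = 5,  a[17] = 4,  a[18] = 9,  a[19] = 1,  a[20] = 10,  a[21] = 11,  a[22] = 9,  a[23] = 8,  a[24] = 5,  a[25] = 1,  a[26] = 6.
Since (a[25], a[26]) = (a[1], a[2]) = (1, 6) (two consecutive terms determine the rest), the sequence is periodic with period 24.
So a[1546] = a[1 + ((1546-1) mod 24)] = a[10] = 9.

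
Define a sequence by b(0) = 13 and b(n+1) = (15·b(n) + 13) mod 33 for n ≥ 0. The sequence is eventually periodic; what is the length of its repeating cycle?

5

b(0) = 13, b(1) = 10, b(2) = 31, b(3) = 16, b(4) = 22, b(5) = 13.
Since b(5) = b(0) = 13, the sequence is periodic with period 5.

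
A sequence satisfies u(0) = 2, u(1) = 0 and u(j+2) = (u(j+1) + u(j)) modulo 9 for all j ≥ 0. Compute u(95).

7

Listing terms: u(0) = 2, u(1) = 0, u(2) = 2, u(3) = 2, u(4) = 4, u(5) = 6, u(6) = 1, u(7) = 7, u(8) = 8, u(9) = 6, u(10) = 5, u(11) = 2, u(12) = 7, u(13) = 0, u(14) = 7, u(15) = 7, u(16) = 5, u(17) = 3, u(18) = 8, u(19) = 2, u(20) = 1, u(21) = 3, u(22) = 4, u(23) = 7, u(24) = 2, u(25) = 0.
The sequence repeats with period 24.
So u(95) = u(0 + ((95-0) mod 24)) = u(23) = 7.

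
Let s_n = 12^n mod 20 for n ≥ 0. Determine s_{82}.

4

Listing terms: s_0 = 1; s_1 = 12; s_2 = 4; s_3 = 8; s_4 = 16; s_5 = 12.
Since s_5 = s_1 = 12, the sequence is eventually periodic: after a pre-period of length 1 it cycles with period 4.
For n ≥ 1, s_n depends only on (n - 1) mod 4. (82 - 1) mod 4 = 1, so s_{82} = s_2 = 4.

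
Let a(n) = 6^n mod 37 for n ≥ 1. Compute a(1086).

36

Computing terms: a(1) = 6; a(2) = 36; a(3) = 31; a(4) = 1; a(5) = 6.
Since a(5) = a(1) = 6, the sequence is periodic with period 4.
(1086 - 1) mod 4 = 1, so a(1086) = a(2) = 36.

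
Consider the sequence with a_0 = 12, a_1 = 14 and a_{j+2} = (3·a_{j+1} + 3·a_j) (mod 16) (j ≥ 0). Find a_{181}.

Listing terms: a_0 = 12; a_1 = 14; a_2 = 14; a_3 = 4; a_4 = 6; a_5 = 14; a_6 = 12; a_7 = 14.
Since (a_6, a_7) = (a_0, a_1) = (12, 14) (two consecutive terms determine the rest), the sequence is periodic with period 6.
(181 - 0) mod 6 = 1, so a_{181} = a_1 = 14.

14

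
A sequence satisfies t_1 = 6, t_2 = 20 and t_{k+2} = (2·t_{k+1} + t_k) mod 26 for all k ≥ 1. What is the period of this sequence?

28

Listing terms: t_1 = 6; t_2 = 20; t_3 = 20; t_4 = 8; t_5 = 10; t_6 = 2; t_7 = 14; t_8 = 4; t_9 = 22; t_{10} = 22; t_{11} = 14; t_{12} = 24; t_{13} = 10; t_{14} = 18; t_{15} = 20; t_{16} = 6; t_{17} = 6; t_{18} = 18; t_{19} = 16; t_{20} = 24; t_{21} = 12; t_{22} = 22; t_{23} = 4; t_{24} = 4; t_{25} = 12; t_{26} = 2; t_{27} = 16; t_{28} = 8; t_{29} = 6; t_{30} = 20.
Since (t_{29}, t_{30}) = (t_1, t_2) = (6, 20) (two consecutive terms determine the rest), the sequence is periodic with period 28.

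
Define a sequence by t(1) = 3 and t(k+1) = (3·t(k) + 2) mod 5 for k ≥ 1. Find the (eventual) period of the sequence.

4

Computing terms: t(1) = 3, t(2) = 1, t(3) = 0, t(4) = 2, t(5) = 3.
Since t(5) = t(1) = 3, the sequence is periodic with period 4.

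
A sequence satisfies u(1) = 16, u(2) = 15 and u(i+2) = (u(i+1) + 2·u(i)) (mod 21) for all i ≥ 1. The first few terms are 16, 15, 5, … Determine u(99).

Computing terms: u(1) = 16; u(2) = 15; u(3) = 5; u(4) = 14; u(5) = 3; u(6) = 10; u(7) = 16; u(8) = 15.
Since (u(7), u(8)) = (u(1), u(2)) = (16, 15) (two consecutive terms determine the rest), the sequence is periodic with period 6.
(99 - 1) mod 6 = 2, so u(99) = u(3) = 5.

5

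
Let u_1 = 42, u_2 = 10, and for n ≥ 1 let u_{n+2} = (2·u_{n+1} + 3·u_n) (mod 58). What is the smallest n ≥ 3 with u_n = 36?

11

u_1 = 42, u_2 = 10, u_3 = 30, u_4 = 32, u_5 = 38, u_6 = 56, u_7 = 52, u_8 = 40, u_9 = 4, u_{10} = 12, u_{11} = 36, u_{12} = 50, u_{13} = 34, u_{14} = 44, u_{15} = 16, u_{16} = 48, u_{17} = 28, u_{18} = 26, u_{19} = 20, u_{20} = 2, u_{21} = 6, u_{22} = 18, u_{23} = 54, u_{24} = 46, u_{25} = 22, u_{26} = 8, u_{27} = 24, u_{28} = 14, u_{29} = 42, u_{30} = 10.
The sequence repeats with period 28.
The value 36 first appears (with n ≥ 3) at u_{11}.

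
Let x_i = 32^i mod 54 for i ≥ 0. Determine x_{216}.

28

x_0 = 1; x_1 = 32; x_2 = 52; x_3 = 44; x_4 = 4; x_5 = 20; x_6 = 46; x_7 = 14; x_8 = 16; x_9 = 26; x_{10} = 22; x_{11} = 2; x_{12} = 10; x_{13} = 50; x_{14} = 34; x_{15} = 8; x_{16} = 40; x_{17} = 38; x_{18} = 28; x_{19} = 32.
Since x_{19} = x_1 = 32, the sequence is eventually periodic: after a pre-period of length 1 it cycles with period 18.
For i ≥ 1, x_i depends only on (i - 1) mod 18. (216 - 1) mod 18 = 17, so x_{216} = x_{18} = 28.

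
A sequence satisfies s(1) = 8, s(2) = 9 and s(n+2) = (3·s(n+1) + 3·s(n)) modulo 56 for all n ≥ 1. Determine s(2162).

25

s(1) = 8, s(2) = 9, s(3) = 51, s(4) = 12, s(5) = 21, s(6) = 43, s(7) = 24, s(8) = 33, s(9) = 3, s(10) = 52, s(11) = 53, s(12) = 35, s(13) = 40, s(14) = 1, s(15) = 11, s(16) = 36, s(17) = 29, s(18) = 27, s(19) = 0, s(20) = 25, s(21) = 19, s(22) = 20, s(23) = 5, s(24) = 19, s(25) = 16, s(26) = 49, s(27) = 27, s(28) = 4, s(29) = 37, s(30) = 11, s(31) = 32, s(32) = 17, s(33) = 35, s(34) = 44, s(35) = 13, s(36) = 3, s(37) = 48, s(38) = 41, s(39) = 43, s(40) = 28, s(41) = 45, s(42) = 51, s(43) = 8, s(44) = 9.
The sequence repeats with period 42.
So s(2162) = s(1 + ((2162-1) mod 42)) = s(20) = 25.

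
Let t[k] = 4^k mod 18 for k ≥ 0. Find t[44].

Listing terms: t[0] = 1; t[1] = 4; t[2] = 16; t[3] = 10; t[4] = 4.
Since t[4] = t[1] = 4, the sequence is eventually periodic: after a pre-period of length 1 it cycles with period 3.
For k ≥ 1, t[k] depends only on (k - 1) mod 3. (44 - 1) mod 3 = 1, so t[44] = t[2] = 16.

16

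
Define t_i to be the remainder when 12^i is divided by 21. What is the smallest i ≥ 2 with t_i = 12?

We have t_1 = 12,  t_2 = 18,  t_3 = 6,  t_4 = 9,  t_5 = 3,  t_6 = 15,  t_7 = 12.
Since t_7 = t_1 = 12, the sequence is periodic with period 6.
The value 12 next appears (with i ≥ 2) at t_7.

7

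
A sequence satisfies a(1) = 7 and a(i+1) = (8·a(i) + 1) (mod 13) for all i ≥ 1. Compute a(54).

5

Computing terms: a(1) = 7, a(2) = 5, a(3) = 2, a(4) = 4, a(5) = 7.
The sequence repeats with period 4.
(54 - 1) mod 4 = 1, so a(54) = a(2) = 5.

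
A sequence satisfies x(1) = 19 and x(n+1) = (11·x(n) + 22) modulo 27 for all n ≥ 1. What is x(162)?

x(1) = 19, x(2) = 15, x(3) = 25, x(4) = 0, x(5) = 22, x(6) = 21, x(7) = 10, x(8) = 24, x(9) = 16, x(10) = 9, x(11) = 13, x(12) = 3, x(13) = 1, x(14) = 6, x(15) = 7, x(16) = 18, x(17) = 4, x(18) = 12, x(19) = 19.
The sequence repeats with period 18.
(162 - 1) mod 18 = 17, so x(162) = x(18) = 12.

12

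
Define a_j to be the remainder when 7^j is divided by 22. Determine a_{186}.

a_1 = 7, a_2 = 5, a_3 = 13, a_4 = 3, a_5 = 21, a_6 = 15, a_7 = 17, a_8 = 9, a_9 = 19, a_{10} = 1, a_{11} = 7.
Since a_{11} = a_1 = 7, the sequence is periodic with period 10.
(186 - 1) mod 10 = 5, so a_{186} = a_6 = 15.

15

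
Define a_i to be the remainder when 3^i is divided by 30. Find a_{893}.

Listing terms: a_1 = 3,  a_2 = 9,  a_3 = 27,  a_4 = 21,  a_5 = 3.
The sequence repeats with period 4.
(893 - 1) mod 4 = 0, so a_{893} = a_1 = 3.

3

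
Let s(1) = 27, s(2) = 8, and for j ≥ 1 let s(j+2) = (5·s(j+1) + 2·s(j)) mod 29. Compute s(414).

15

Computing terms: s(1) = 27, s(2) = 8, s(3) = 7, s(4) = 22, s(5) = 8, s(6) = 26, s(7) = 1, s(8) = 28, s(9) = 26, s(10) = 12, s(11) = 25, s(12) = 4, s(13) = 12, s(14) = 10, s(15) = 16, s(16) = 13, s(17) = 10, s(18) = 18, s(19) = 23, s(20) = 6, s(21) = 18, s(22) = 15, s(23) = 24, s(24) = 5, s(25) = 15, s(26) = 27, s(27) = 20, s(28) = 9, s(29) = 27, s(30) = 8.
The sequence repeats with period 28.
So s(414) = s(1 + ((414-1) mod 28)) = s(22) = 15.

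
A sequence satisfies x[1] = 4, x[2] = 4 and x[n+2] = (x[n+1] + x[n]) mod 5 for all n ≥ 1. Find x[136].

We have x[1] = 4, x[2] = 4, x[3] = 3, x[4] = 2, x[5] = 0, x[6] = 2, x[7] = 2, x[8] = 4, x[9] = 1, x[10] = 0, x[11] = 1, x[12] = 1, x[13] = 2, x[14] = 3, x[15] = 0, x[16] = 3, x[17] = 3, x[18] = 1, x[19] = 4, x[20] = 0, x[21] = 4, x[22] = 4.
The sequence repeats with period 20.
So x[136] = x[1 + ((136-1) mod 20)] = x[16] = 3.

3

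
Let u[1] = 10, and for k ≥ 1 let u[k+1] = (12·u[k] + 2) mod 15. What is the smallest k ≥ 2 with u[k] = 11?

3

Listing terms: u[1] = 10,  u[2] = 2,  u[3] = 11,  u[4] = 14,  u[5] = 5,  u[6] = 2.
Since u[6] = u[2] = 2, the sequence is eventually periodic: after a pre-period of length 1 it cycles with period 4.
The value 11 first appears (with k ≥ 2) at u[3].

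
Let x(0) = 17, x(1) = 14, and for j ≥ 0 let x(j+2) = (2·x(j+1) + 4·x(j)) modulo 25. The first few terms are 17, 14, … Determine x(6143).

3

Computing terms: x(0) = 17; x(1) = 14; x(2) = 21; x(3) = 23; x(4) = 5; x(5) = 2; x(6) = 24; x(7) = 6; x(8) = 8; x(9) = 15; x(10) = 12; x(11) = 9; x(12) = 16; x(13) = 18; x(14) = 0; x(15) = 22; x(16) = 19; x(17) = 1; x(18) = 3; x(19) = 10; x(20) = 7; x(21) = 4; x(22) = 11; x(23) = 13; x(24) = 20; x(25) = 17; x(26) = 14.
The sequence repeats with period 25.
So x(6143) = x(0 + ((6143-0) mod 25)) = x(18) = 3.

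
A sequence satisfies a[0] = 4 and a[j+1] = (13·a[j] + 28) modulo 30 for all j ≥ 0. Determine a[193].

a[0] = 4,  a[1] = 20,  a[2] = 18,  a[3] = 22,  a[4] = 14,  a[5] = 0,  a[6] = 28,  a[7] = 2,  a[8] = 24,  a[9] = 10,  a[10] = 8,  a[11] = 12,  a[12] = 4.
The sequence repeats with period 12.
So a[193] = a[0 + ((193-0) mod 12)] = a[1] = 20.

20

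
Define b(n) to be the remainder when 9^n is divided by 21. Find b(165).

15

b(1) = 9; b(2) = 18; b(3) = 15; b(4) = 9.
Since b(4) = b(1) = 9, the sequence is periodic with period 3.
So b(165) = b(1 + ((165-1) mod 3)) = b(3) = 15.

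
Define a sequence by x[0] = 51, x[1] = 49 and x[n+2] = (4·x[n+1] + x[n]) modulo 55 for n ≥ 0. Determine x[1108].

44

x[0] = 51; x[1] = 49; x[2] = 27; x[3] = 47; x[4] = 50; x[5] = 27; x[6] = 48; x[7] = 54; x[8] = 44; x[9] = 10; x[10] = 29; x[11] = 16; x[12] = 38; x[13] = 3; x[14] = 50; x[15] = 38; x[16] = 37; x[17] = 21; x[18] = 11; x[19] = 10; x[20] = 51; x[21] = 49.
Since (x[20], x[21]) = (x[0], x[1]) = (51, 49) (two consecutive terms determine the rest), the sequence is periodic with period 20.
So x[1108] = x[0 + ((1108-0) mod 20)] = x[8] = 44.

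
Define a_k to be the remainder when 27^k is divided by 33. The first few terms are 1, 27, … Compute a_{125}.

Computing terms: a_0 = 1, a_1 = 27, a_2 = 3, a_3 = 15, a_4 = 9, a_5 = 12, a_6 = 27.
Since a_6 = a_1 = 27, the sequence is eventually periodic: after a pre-period of length 1 it cycles with period 5.
For k ≥ 1, a_k depends only on (k - 1) mod 5. (125 - 1) mod 5 = 4, so a_{125} = a_5 = 12.

12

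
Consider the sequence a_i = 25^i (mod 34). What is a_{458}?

13

We have a_1 = 25; a_2 = 13; a_3 = 19; a_4 = 33; a_5 = 9; a_6 = 21; a_7 = 15; a_8 = 1; a_9 = 25.
Since a_9 = a_1 = 25, the sequence is periodic with period 8.
So a_{458} = a_{1 + ((458-1) mod 8)} = a_2 = 13.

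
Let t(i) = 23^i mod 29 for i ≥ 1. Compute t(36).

We have t(1) = 23, t(2) = 7, t(3) = 16, t(4) = 20, t(5) = 25, t(6) = 24, t(7) = 1, t(8) = 23.
Since t(8) = t(1) = 23, the sequence is periodic with period 7.
So t(36) = t(1 + ((36-1) mod 7)) = t(1) = 23.

23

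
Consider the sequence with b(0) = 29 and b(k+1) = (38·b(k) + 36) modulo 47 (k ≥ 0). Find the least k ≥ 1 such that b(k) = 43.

b(0) = 29; b(1) = 10; b(2) = 40; b(3) = 5; b(4) = 38; b(5) = 23; b(6) = 17; b(7) = 24; b(8) = 8; b(9) = 11; b(10) = 31; b(11) = 39; b(12) = 14; b(13) = 4; b(14) = 0; b(15) = 36; b(16) = 41; b(17) = 43; b(18) = 25; b(19) = 46; b(20) = 45; b(21) = 7; b(22) = 20; b(23) = 44; b(24) = 16; b(25) = 33; b(26) = 21; b(27) = 35; b(28) = 3; b(29) = 9; b(30) = 2; b(31) = 18; b(32) = 15; b(33) = 42; b(34) = 34; b(35) = 12; b(36) = 22; b(37) = 26; b(38) = 37; b(39) = 32; b(40) = 30; b(41) = 1; b(42) = 27; b(43) = 28; b(44) = 19; b(45) = 6; b(46) = 29.
The sequence repeats with period 46.
The value 43 first appears (with k ≥ 1) at b(17).

17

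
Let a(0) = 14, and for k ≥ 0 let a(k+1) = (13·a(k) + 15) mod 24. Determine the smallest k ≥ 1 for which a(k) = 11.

We have a(0) = 14; a(1) = 5; a(2) = 8; a(3) = 23; a(4) = 2; a(5) = 17; a(6) = 20; a(7) = 11; a(8) = 14.
The sequence repeats with period 8.
The value 11 first appears (with k ≥ 1) at a(7).

7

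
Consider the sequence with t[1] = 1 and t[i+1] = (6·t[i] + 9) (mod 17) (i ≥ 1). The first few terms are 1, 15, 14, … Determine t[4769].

Computing terms: t[1] = 1,  t[2] = 15,  t[3] = 14,  t[4] = 8,  t[5] = 6,  t[6] = 11,  t[7] = 7,  t[8] = 0,  t[9] = 9,  t[10] = 12,  t[11] = 13,  t[12] = 2,  t[13] = 4,  t[14] = 16,  t[15] = 3,  t[16] = 10,  t[17] = 1.
Since t[17] = t[1] = 1, the sequence is periodic with period 16.
So t[4769] = t[1 + ((4769-1) mod 16)] = t[1] = 1.

1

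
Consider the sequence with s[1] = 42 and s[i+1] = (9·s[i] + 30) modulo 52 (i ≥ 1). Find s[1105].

Listing terms: s[1] = 42,  s[2] = 44,  s[3] = 10,  s[4] = 16,  s[5] = 18,  s[6] = 36,  s[7] = 42.
Since s[7] = s[1] = 42, the sequence is periodic with period 6.
(1105 - 1) mod 6 = 0, so s[1105] = s[1] = 42.

42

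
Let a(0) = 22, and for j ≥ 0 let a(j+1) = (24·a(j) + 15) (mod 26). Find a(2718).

a(0) = 22; a(1) = 23; a(2) = 21; a(3) = 25; a(4) = 17; a(5) = 7; a(6) = 1; a(7) = 13; a(8) = 15; a(9) = 11; a(10) = 19; a(11) = 3; a(12) = 9; a(13) = 23.
Since a(13) = a(1) = 23, the sequence is eventually periodic: after a pre-period of length 1 it cycles with period 12.
For j ≥ 1, a(j) depends only on (j - 1) mod 12. (2718 - 1) mod 12 = 5, so a(2718) = a(6) = 1.

1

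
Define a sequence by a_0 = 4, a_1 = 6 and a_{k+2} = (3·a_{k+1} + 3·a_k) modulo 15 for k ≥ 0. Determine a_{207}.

3

Listing terms: a_0 = 4,  a_1 = 6,  a_2 = 0,  a_3 = 3,  a_4 = 9,  a_5 = 6,  a_6 = 0.
Since (a_5, a_6) = (a_1, a_2) = (6, 0) (two consecutive terms determine the rest), the sequence is eventually periodic: after a pre-period of length 1 it cycles with period 4.
For k ≥ 1, a_k depends only on (k - 1) mod 4. (207 - 1) mod 4 = 2, so a_{207} = a_3 = 3.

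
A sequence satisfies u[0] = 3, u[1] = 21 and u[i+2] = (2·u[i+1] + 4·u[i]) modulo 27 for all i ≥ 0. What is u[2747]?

3

Listing terms: u[0] = 3,  u[1] = 21,  u[2] = 0,  u[3] = 3,  u[4] = 6,  u[5] = 24,  u[6] = 18,  u[7] = 24,  u[8] = 12,  u[9] = 12,  u[10] = 18,  u[11] = 3,  u[12] = 24,  u[13] = 6,  u[14] = 0,  u[15] = 24,  u[16] = 21,  u[17] = 3,  u[18] = 9,  u[19] = 3,  u[20] = 15,  u[21] = 15,  u[22] = 9,  u[23] = 24,  u[24] = 3,  u[25] = 21.
The sequence repeats with period 24.
(2747 - 0) mod 24 = 11, so u[2747] = u[11] = 3.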